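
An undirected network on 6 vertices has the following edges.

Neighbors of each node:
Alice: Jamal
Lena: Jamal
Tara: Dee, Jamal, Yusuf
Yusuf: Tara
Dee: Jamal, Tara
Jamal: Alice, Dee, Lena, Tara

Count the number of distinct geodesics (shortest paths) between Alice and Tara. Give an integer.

The shortest distance is 2, and the only length-2 path is Alice–Jamal–Tara. So there is exactly 1 shortest path.

1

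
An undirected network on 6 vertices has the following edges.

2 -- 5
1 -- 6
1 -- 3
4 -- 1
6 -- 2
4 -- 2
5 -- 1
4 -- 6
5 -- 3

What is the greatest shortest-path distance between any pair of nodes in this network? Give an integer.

2

Eccentricity of each node (its greatest distance to any other): 1:2, 2:2, 3:2, 4:2, 5:2, 6:2.
The maximum eccentricity is 2, realized for instance by the pair 3–6 via 3 – 1 – 6. So the diameter is 2.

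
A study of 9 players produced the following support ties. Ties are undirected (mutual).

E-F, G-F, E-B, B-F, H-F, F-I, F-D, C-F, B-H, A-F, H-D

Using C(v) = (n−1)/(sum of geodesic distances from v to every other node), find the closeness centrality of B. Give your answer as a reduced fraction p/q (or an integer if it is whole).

8/13

Distances from B: A:2, C:2, D:2, E:1, F:1, G:2, H:1, I:2. Sum = 13.
n = 9, so closeness = 8/13.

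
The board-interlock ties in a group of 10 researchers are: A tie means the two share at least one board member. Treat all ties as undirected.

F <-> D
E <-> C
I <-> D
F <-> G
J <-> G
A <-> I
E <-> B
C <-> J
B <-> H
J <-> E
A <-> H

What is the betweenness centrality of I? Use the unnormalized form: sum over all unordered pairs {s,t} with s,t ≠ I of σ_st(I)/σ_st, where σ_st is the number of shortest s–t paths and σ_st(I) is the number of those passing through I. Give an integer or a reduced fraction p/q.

6

Pairs whose geodesics pass through I — A–D: 1; A–F: 1; A–G: 1; D–B: 1; D–H: 1; F–H: 1.
All other pairs contribute 0.
Summing the contributions gives betweenness(I) = 6.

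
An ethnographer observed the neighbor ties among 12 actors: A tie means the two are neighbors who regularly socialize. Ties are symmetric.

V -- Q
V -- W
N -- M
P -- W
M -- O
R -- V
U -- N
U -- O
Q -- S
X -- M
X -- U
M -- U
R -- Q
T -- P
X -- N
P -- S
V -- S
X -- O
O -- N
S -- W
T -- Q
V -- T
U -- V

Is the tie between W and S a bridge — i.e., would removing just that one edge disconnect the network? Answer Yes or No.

Even without that edge, W still reaches S via W – V – S, so the network stays connected. Not a bridge.

No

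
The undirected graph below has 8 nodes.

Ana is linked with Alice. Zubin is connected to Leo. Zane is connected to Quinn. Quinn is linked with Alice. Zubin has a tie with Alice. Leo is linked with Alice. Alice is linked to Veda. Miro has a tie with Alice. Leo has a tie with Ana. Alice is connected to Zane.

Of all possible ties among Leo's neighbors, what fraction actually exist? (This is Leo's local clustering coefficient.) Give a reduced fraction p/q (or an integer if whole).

Leo's neighbors: Alice, Ana, and Zubin (k = 3).
Possible neighbor pairs: C(3,2) = 3. Edges among them: Alice–Ana, Alice–Zubin → e = 2.
Clustering(Leo) = 2/3.

2/3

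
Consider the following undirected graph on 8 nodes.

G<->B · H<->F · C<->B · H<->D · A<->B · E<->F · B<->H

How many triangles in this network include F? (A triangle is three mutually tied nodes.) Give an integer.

0

F's neighbors are E and H, but none of them are tied to each other, so no triangle contains F.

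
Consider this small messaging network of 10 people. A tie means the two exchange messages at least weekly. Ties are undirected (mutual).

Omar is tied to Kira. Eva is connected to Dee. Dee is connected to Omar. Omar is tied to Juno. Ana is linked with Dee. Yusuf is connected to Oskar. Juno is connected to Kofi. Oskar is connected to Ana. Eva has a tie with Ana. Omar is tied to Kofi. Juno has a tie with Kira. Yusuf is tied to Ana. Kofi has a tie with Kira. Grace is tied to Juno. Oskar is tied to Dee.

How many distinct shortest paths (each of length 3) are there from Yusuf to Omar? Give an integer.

2

The shortest distance is 3. The length-3 paths are: Yusuf–Ana–Dee–Omar; Yusuf–Oskar–Dee–Omar.
That gives 2 distinct shortest paths.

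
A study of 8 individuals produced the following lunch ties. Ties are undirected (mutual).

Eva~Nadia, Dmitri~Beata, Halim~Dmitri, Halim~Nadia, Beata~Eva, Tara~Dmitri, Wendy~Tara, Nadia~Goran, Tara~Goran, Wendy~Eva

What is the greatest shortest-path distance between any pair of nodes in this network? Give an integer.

3

Eccentricity of each node (its greatest distance to any other): Beata:3, Dmitri:2, Eva:2, Goran:3, Halim:3, Nadia:2, Tara:2, Wendy:3.
The maximum eccentricity is 3, realized for instance by the pair Goran–Beata via Goran – Nadia – Eva – Beata. So the diameter is 3.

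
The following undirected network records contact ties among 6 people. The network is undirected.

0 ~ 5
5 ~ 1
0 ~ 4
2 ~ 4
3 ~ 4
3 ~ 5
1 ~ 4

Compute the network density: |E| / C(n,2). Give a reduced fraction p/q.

7/15

There are 7 edges and 6 nodes, so the maximum possible is C(6,2) = 15.
Density = 7/15.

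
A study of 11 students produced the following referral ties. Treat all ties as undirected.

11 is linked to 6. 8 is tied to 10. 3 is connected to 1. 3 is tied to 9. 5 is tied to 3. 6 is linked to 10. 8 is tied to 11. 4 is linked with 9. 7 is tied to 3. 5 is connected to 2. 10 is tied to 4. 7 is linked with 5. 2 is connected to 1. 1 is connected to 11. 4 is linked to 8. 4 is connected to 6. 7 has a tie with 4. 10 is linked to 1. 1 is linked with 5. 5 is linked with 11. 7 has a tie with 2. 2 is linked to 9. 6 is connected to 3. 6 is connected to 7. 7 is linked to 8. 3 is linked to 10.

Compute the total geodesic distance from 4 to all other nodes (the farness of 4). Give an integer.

Distances from 4: 1:2, 2:2, 3:2, 5:2, 6:1, 7:1, 8:1, 9:1, 10:1, 11:2.
Sum = 2 + 2 + 2 + 2 + 1 + 1 + 1 + 1 + 1 + 2 = 15.

15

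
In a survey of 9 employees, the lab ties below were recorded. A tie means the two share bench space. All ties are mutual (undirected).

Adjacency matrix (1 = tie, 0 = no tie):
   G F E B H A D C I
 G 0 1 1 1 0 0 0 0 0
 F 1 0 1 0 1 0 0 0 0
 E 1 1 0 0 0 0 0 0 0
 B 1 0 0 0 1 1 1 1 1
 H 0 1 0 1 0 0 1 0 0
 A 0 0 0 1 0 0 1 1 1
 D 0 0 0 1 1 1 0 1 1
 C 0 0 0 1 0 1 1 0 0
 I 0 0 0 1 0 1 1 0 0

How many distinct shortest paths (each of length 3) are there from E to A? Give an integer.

1

The shortest distance is 3, and the only length-3 path is E–G–B–A. So there is exactly 1 shortest path.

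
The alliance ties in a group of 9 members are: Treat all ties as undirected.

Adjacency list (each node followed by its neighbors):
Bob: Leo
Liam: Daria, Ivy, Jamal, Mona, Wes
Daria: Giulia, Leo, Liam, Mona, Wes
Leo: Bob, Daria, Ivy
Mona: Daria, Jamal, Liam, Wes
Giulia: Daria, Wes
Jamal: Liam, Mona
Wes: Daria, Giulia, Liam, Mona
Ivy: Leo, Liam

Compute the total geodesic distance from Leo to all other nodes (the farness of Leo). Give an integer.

14

Distances from Leo: Bob:1, Daria:1, Giulia:2, Ivy:1, Jamal:3, Liam:2, Mona:2, Wes:2.
Sum = 1 + 1 + 2 + 1 + 3 + 2 + 2 + 2 = 14.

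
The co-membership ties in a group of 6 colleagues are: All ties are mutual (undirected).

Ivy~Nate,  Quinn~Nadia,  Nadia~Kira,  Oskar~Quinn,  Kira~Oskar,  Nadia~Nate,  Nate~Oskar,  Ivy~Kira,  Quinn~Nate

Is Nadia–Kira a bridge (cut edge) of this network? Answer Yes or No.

Even without that edge, Nadia still reaches Kira via Nadia – Nate – Ivy – Kira, so the network stays connected. Not a bridge.

No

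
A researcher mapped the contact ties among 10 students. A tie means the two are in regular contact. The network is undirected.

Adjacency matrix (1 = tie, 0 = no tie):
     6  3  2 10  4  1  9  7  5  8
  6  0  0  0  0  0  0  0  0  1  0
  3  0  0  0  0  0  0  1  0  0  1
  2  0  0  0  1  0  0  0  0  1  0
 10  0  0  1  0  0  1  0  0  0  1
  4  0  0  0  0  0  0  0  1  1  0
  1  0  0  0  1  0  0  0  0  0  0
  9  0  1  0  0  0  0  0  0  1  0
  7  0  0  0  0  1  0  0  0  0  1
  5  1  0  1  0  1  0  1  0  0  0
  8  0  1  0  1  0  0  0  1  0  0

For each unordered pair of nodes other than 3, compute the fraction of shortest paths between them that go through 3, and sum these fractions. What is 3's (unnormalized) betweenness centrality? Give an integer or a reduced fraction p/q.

19/6

Pairs whose geodesics pass through 3 — 6–8: 1/3; 10–9: 1/2; 1–9: 1/2; 9–7: 1/2; 9–8: 1; 5–8: 1/3.
All other pairs contribute 0.
Summing the contributions gives betweenness(3) = 19/6.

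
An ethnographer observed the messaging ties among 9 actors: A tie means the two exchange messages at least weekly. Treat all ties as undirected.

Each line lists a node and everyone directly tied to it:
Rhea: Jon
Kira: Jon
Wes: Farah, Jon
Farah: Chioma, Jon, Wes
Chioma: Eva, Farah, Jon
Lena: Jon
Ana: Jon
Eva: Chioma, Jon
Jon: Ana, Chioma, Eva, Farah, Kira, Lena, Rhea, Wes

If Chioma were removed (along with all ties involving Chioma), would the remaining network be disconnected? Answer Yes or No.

No

Even without Chioma, every remaining node can still reach every other (the residual graph is connected), so Chioma is not a cut vertex.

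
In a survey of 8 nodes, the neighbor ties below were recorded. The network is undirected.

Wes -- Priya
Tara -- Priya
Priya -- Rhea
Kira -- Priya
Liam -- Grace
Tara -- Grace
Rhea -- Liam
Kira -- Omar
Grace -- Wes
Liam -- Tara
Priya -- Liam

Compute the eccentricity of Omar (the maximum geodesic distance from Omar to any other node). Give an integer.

Distances from Omar: Grace:4, Kira:1, Liam:3, Priya:2, Rhea:3, Tara:3, Wes:3.
The largest is 4 (to Grace), so the eccentricity of Omar is 4.

4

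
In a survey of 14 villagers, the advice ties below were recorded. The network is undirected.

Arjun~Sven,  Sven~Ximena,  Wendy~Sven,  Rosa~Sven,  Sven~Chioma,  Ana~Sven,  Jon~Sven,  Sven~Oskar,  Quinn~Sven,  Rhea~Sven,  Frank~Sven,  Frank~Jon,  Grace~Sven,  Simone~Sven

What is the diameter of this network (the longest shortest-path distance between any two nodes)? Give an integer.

2

Eccentricity of each node (its greatest distance to any other): Ana:2, Arjun:2, Chioma:2, Frank:2, Grace:2, Jon:2, Oskar:2, Quinn:2, Rhea:2, Rosa:2, Simone:2, Sven:1, Wendy:2, Ximena:2.
The maximum eccentricity is 2, realized for instance by the pair Wendy–Rosa via Wendy – Sven – Rosa. So the diameter is 2.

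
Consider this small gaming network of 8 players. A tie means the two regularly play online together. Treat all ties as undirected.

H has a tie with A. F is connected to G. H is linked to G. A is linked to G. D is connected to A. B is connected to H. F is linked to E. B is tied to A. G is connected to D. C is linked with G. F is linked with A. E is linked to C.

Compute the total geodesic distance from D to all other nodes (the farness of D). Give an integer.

13

Distances from D: A:1, B:2, C:2, E:3, F:2, G:1, H:2.
Sum = 1 + 2 + 2 + 3 + 2 + 1 + 2 = 13.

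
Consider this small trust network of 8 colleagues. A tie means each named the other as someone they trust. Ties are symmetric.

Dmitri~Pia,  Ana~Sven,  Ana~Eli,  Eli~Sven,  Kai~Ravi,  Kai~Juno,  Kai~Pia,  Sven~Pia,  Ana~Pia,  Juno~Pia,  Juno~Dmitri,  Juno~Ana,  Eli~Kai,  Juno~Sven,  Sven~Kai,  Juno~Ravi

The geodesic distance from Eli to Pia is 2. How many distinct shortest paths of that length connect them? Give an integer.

The shortest distance is 2. The length-2 paths are: Eli–Ana–Pia; Eli–Sven–Pia; Eli–Kai–Pia.
That gives 3 distinct shortest paths.

3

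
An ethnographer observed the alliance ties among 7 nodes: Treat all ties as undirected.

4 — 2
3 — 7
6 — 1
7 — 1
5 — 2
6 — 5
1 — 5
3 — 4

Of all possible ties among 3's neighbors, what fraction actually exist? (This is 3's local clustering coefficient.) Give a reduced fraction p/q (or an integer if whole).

0

3's neighbors: 4 and 7 (k = 2).
Possible neighbor pairs: C(2,2) = 1. Edges among them: none → e = 0.
Clustering(3) = 0/1.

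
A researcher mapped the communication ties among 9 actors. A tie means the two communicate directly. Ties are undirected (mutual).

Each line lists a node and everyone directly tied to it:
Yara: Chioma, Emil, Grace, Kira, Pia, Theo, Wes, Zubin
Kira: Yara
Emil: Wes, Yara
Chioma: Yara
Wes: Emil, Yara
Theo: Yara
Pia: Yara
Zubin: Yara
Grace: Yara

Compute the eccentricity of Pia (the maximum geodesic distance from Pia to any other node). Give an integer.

2

Distances from Pia: Chioma:2, Emil:2, Grace:2, Kira:2, Theo:2, Wes:2, Yara:1, Zubin:2.
The largest is 2 (to Kira, Wes, Theo, Chioma, Emil, Zubin, and Grace), so the eccentricity of Pia is 2.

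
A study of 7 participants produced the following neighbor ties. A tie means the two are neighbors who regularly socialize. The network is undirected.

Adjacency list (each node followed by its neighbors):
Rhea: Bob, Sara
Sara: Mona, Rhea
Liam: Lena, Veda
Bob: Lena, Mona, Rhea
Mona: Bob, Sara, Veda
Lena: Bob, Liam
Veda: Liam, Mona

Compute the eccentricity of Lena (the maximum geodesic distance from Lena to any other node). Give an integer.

Distances from Lena: Bob:1, Liam:1, Mona:2, Rhea:2, Sara:3, Veda:2.
The largest is 3 (to Sara), so the eccentricity of Lena is 3.

3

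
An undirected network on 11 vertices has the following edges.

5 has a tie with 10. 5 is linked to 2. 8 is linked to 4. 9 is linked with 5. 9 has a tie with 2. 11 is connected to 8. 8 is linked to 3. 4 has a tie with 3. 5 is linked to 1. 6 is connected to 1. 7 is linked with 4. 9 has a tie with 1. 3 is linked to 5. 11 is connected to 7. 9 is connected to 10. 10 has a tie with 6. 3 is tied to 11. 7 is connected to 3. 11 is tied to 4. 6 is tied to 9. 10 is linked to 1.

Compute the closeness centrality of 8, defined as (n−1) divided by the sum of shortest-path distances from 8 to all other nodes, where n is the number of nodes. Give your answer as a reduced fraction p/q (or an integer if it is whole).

10/23

Distances from 8: 1:3, 2:3, 3:1, 4:1, 5:2, 6:4, 7:2, 9:3, 10:3, 11:1. Sum = 23.
n = 11, so closeness = 10/23.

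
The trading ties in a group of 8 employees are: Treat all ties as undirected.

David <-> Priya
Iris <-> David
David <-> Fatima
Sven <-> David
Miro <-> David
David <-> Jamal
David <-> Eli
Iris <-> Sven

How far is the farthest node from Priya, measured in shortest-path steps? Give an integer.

Distances from Priya: David:1, Eli:2, Fatima:2, Iris:2, Jamal:2, Miro:2, Sven:2.
The largest is 2 (to Sven, Eli, Jamal, Iris, Miro, and Fatima), so the eccentricity of Priya is 2.

2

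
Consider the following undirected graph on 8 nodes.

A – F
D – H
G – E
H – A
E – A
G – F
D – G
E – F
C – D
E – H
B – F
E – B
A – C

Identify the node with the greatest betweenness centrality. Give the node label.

E

Unnormalized betweenness of each node: A:4, B:0, C:1/2, D:2, E:14/3, F:7/3, G:13/6, H:4/3.
E has the largest value, 14/3, making it the main broker — the node through which the most shortest paths run.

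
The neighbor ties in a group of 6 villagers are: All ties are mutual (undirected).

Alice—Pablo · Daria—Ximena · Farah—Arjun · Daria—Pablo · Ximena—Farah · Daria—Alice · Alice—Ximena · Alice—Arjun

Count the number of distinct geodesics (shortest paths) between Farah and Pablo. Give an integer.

The shortest distance is 3. The length-3 paths are: Farah–Ximena–Daria–Pablo; Farah–Arjun–Alice–Pablo; Farah–Ximena–Alice–Pablo.
That gives 3 distinct shortest paths.

3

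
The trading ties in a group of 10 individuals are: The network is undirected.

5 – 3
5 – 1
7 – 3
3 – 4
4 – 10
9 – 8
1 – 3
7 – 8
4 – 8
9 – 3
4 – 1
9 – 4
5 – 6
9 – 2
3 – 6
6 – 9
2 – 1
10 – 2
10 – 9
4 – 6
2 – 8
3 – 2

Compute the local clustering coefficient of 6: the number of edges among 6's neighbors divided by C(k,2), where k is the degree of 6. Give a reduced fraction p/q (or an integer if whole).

6's neighbors: 3, 4, 5, and 9 (k = 4).
Possible neighbor pairs: C(4,2) = 6. Edges among them: 3–4, 3–5, 3–9, 4–9 → e = 4.
Clustering(6) = 4/6 = 2/3.

2/3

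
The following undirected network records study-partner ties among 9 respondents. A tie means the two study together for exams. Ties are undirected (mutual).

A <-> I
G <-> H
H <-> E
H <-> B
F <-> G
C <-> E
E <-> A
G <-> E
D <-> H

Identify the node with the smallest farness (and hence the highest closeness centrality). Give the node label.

E

Farness (sum of distances to all others) for each node — A:17, B:20, C:19, D:20, E:12, F:21, G:14, H:13, I:24.
The smallest farness is 12, for E, so E has the highest closeness.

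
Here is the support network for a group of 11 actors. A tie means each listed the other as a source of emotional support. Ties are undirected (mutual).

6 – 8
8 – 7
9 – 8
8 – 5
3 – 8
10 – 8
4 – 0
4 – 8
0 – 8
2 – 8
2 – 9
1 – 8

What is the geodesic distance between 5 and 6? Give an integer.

One shortest route is 5 – 8 – 6, which uses 2 edges, and 5 and 6 are not directly tied, so nothing shorter exists. So d(5,6) = 2.

2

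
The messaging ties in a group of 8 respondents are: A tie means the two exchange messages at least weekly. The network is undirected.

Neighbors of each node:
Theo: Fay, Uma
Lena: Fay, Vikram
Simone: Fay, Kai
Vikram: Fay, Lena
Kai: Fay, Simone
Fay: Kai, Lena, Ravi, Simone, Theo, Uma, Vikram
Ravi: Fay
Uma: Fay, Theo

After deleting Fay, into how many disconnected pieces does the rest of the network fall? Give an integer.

4

Without Fay, the remaining ties split the others into: {Kai, Simone}; {Lena, Vikram}; {Ravi}; {Theo, Uma}.
That's 4 separate components.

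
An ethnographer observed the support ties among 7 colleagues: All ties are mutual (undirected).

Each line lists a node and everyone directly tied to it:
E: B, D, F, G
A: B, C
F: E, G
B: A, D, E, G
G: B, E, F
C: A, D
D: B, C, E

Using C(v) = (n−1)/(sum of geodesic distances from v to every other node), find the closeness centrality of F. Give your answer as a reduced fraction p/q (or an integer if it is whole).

Distances from F: A:3, B:2, C:3, D:2, E:1, G:1. Sum = 12.
n = 7, so closeness = 6/12 = 1/2.

1/2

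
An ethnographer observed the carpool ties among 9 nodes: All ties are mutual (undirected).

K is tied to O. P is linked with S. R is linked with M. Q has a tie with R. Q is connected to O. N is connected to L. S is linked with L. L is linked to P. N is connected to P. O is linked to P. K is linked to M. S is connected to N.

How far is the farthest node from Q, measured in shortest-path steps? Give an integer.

Distances from Q: K:2, L:3, M:2, N:3, O:1, P:2, R:1, S:3.
The largest is 3 (to S, N, and L), so the eccentricity of Q is 3.

3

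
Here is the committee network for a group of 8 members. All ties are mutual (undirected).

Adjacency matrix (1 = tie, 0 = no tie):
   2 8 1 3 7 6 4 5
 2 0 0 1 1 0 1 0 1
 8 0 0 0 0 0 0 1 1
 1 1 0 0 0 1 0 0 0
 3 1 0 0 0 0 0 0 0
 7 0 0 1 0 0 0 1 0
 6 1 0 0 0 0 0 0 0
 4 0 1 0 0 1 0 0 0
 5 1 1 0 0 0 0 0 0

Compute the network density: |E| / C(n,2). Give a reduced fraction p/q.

2/7

There are 8 edges and 8 nodes, so the maximum possible is C(8,2) = 28.
Density = 8/28 = 2/7.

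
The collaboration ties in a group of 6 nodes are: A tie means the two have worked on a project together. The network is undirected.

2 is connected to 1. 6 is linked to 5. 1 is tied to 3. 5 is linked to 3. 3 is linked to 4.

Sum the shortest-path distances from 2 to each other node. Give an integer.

13

Distances from 2: 1:1, 3:2, 4:3, 5:3, 6:4.
Sum = 1 + 2 + 3 + 3 + 4 = 13.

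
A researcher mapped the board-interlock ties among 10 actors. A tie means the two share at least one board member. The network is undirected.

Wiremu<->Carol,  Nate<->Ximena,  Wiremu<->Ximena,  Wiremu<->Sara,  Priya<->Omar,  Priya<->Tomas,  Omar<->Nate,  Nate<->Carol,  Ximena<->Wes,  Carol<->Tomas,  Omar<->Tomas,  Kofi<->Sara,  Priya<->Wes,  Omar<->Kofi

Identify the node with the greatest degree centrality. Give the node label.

Omar

Degrees — Carol:3, Kofi:2, Nate:3, Omar:4, Priya:3, Sara:2, Tomas:3, Wes:2, Wiremu:3, Ximena:3.
The maximum is 4, attained only by Omar.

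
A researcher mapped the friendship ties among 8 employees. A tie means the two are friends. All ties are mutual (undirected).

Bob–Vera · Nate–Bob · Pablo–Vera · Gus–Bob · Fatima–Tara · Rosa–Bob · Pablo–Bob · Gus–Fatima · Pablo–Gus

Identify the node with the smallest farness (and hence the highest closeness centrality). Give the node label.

Farness (sum of distances to all others) for each node — Bob:10, Fatima:15, Gus:11, Nate:16, Pablo:12, Rosa:16, Tara:21, Vera:15.
The smallest farness is 10, for Bob, so Bob has the highest closeness.

Bob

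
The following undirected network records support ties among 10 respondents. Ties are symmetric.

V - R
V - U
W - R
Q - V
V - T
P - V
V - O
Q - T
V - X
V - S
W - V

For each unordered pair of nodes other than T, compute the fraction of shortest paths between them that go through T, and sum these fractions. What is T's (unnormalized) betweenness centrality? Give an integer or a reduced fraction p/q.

0

No shortest path between any pair of other nodes passes through T.
Summing the contributions gives betweenness(T) = 0.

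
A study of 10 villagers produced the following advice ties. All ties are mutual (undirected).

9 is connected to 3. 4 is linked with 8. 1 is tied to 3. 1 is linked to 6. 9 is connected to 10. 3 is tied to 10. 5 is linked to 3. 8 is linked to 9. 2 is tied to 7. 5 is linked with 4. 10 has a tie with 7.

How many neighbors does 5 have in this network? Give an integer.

5 is directly tied to 3 and 4. That is 2 neighbors, so the degree of 5 is 2.

2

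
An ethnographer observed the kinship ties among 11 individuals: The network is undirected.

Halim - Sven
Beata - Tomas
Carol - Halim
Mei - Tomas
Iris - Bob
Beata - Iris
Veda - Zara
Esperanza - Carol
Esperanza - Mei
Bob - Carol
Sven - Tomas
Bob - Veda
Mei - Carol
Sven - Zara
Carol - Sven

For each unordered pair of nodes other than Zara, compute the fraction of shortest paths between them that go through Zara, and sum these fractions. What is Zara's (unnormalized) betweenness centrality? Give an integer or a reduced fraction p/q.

Pairs whose geodesics pass through Zara — Tomas–Veda: 1; Halim–Veda: 1/2; Sven–Veda: 1.
All other pairs contribute 0.
Summing the contributions gives betweenness(Zara) = 5/2.

5/2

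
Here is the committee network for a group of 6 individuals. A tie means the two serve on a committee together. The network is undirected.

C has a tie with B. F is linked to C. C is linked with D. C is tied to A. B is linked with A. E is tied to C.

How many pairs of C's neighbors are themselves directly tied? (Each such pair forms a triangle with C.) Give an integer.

1

C's neighbors: A, B, D, E, and F.
Neighbor pairs that are themselves tied: C–A–B. Each forms one triangle with C, for 1 in total.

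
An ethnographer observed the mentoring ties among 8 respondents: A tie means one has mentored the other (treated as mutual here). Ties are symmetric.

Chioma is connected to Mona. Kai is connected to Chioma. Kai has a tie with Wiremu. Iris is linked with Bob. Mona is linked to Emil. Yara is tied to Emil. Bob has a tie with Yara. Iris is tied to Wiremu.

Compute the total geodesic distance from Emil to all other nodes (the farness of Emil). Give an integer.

Distances from Emil: Bob:2, Chioma:2, Iris:3, Kai:3, Mona:1, Wiremu:4, Yara:1.
Sum = 2 + 2 + 3 + 3 + 1 + 4 + 1 = 16.

16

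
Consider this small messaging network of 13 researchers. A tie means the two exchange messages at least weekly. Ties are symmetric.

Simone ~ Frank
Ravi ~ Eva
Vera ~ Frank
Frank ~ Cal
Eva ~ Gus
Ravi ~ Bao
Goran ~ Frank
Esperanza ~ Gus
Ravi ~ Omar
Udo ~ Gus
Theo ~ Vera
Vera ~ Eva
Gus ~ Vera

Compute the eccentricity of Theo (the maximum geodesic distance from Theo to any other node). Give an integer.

4

Distances from Theo: Bao:4, Cal:3, Esperanza:3, Eva:2, Frank:2, Goran:3, Gus:2, Omar:4, Ravi:3, Simone:3, Udo:3, Vera:1.
The largest is 4 (to Omar and Bao), so the eccentricity of Theo is 4.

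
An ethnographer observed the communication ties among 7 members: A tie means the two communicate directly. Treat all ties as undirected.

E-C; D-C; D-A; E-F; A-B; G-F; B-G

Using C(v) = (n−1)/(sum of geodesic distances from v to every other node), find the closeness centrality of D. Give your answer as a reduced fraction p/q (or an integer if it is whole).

Distances from D: A:1, B:2, C:1, E:2, F:3, G:3. Sum = 12.
n = 7, so closeness = 6/12 = 1/2.

1/2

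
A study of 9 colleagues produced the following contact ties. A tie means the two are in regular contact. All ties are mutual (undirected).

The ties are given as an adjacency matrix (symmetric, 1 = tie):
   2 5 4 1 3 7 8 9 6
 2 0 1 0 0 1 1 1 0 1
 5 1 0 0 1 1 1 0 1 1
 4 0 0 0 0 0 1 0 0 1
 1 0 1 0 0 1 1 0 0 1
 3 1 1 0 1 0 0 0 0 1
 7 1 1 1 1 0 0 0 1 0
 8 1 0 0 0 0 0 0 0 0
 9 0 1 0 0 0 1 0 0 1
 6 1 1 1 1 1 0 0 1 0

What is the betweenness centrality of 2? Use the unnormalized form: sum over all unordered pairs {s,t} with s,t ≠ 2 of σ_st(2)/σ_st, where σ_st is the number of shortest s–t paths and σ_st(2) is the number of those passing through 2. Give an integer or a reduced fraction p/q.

113/15

Pairs whose geodesics pass through 2 — 5–8: 1; 4–8: 2/2; 1–8: 4/4; 3–7: 1/3; 3–8: 1; 7–8: 1; 7–6: 1/5; 8–9: 3/3; 8–6: 1.
All other pairs contribute 0.
Summing the contributions gives betweenness(2) = 113/15.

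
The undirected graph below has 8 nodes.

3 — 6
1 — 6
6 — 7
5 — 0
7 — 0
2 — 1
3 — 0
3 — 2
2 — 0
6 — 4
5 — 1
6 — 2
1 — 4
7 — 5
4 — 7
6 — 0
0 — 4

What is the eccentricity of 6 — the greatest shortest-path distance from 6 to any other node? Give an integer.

Distances from 6: 0:1, 1:1, 2:1, 3:1, 4:1, 5:2, 7:1.
The largest is 2 (to 5), so the eccentricity of 6 is 2.

2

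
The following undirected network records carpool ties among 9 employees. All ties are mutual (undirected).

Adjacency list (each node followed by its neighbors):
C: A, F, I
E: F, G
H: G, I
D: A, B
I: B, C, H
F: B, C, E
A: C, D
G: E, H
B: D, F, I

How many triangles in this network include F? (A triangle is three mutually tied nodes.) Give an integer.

0

F's neighbors are B, C, and E, but none of them are tied to each other, so no triangle contains F.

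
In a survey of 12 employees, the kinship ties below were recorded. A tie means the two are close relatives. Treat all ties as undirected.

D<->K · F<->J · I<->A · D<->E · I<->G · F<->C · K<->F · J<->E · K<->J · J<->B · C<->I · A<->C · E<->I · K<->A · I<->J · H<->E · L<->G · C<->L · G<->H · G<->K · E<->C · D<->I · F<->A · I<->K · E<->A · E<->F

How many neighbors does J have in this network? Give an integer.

J is directly tied to B, E, F, I, and K. That is 5 neighbors, so the degree of J is 5.

5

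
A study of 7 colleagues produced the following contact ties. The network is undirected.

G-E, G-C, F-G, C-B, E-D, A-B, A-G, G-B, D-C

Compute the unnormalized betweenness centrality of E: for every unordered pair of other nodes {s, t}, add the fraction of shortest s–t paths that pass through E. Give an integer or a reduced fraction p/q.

Pairs whose geodesics pass through E — F–D: 1/2; A–D: 1/3; G–D: 1/2.
All other pairs contribute 0.
Summing the contributions gives betweenness(E) = 4/3.

4/3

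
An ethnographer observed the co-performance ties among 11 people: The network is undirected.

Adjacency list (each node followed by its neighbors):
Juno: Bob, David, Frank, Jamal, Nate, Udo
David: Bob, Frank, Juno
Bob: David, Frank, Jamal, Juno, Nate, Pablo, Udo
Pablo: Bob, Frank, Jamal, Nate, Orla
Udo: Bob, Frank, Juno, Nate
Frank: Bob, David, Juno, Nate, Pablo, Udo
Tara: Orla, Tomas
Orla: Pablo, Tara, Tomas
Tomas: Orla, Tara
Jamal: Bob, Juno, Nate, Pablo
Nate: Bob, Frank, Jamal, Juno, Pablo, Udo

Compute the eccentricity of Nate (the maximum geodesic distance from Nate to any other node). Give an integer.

Distances from Nate: Bob:1, David:2, Frank:1, Jamal:1, Juno:1, Orla:2, Pablo:1, Tara:3, Tomas:3, Udo:1.
The largest is 3 (to Tara and Tomas), so the eccentricity of Nate is 3.

3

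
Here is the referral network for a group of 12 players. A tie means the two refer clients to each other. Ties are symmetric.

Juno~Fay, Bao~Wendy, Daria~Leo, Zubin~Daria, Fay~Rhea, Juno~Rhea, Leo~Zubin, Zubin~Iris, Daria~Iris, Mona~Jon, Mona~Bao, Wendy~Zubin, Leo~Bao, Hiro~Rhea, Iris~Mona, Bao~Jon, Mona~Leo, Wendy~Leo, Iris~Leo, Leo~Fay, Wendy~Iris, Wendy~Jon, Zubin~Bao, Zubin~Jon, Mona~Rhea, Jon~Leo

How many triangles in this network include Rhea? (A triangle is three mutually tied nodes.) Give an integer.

Rhea's neighbors: Fay, Hiro, Juno, and Mona.
Neighbor pairs that are themselves tied: Rhea–Fay–Juno. Each forms one triangle with Rhea, for 1 in total.

1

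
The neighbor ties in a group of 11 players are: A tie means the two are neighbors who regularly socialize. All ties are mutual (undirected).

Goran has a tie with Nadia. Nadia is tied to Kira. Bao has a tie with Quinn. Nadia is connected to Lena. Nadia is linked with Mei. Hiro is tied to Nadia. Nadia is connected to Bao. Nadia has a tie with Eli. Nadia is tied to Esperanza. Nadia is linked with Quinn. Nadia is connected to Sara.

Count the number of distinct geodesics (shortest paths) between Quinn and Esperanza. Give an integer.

The shortest distance is 2, and the only length-2 path is Quinn–Nadia–Esperanza. So there is exactly 1 shortest path.

1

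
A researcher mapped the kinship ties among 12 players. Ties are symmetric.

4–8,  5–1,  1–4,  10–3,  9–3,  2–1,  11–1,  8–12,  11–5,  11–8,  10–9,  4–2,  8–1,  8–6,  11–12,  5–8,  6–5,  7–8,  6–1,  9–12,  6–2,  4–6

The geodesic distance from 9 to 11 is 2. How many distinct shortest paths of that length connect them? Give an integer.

The shortest distance is 2, and the only length-2 path is 9–12–11. So there is exactly 1 shortest path.

1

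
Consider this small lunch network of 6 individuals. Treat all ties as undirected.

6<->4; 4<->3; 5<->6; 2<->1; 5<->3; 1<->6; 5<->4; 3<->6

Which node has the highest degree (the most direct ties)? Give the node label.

6

Degrees — 1:2, 2:1, 3:3, 4:3, 5:3, 6:4.
The maximum is 4, attained only by 6.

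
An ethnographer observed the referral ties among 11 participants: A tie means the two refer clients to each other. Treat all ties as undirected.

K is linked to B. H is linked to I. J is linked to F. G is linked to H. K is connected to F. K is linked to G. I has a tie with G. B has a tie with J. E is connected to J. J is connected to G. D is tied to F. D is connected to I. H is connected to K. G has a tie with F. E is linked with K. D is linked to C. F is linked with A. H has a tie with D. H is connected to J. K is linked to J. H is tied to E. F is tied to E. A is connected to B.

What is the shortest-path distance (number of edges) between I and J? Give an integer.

2

One shortest route is I – H – J, which uses 2 edges, and I and J are not directly tied, so nothing shorter exists. So d(I,J) = 2.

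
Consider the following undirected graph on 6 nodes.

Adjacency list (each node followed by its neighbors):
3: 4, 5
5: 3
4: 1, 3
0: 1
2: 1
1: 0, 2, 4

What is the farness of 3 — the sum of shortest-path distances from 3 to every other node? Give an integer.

10

Distances from 3: 0:3, 1:2, 2:3, 4:1, 5:1.
Sum = 3 + 2 + 3 + 1 + 1 = 10.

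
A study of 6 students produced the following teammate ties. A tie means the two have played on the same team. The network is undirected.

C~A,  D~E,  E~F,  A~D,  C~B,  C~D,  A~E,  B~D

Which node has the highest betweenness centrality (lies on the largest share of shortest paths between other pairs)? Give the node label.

E

Unnormalized betweenness of each node: A:1, B:0, C:1/2, D:7/2, E:4, F:0.
E has the largest value, 4, making it the main broker — the node through which the most shortest paths run.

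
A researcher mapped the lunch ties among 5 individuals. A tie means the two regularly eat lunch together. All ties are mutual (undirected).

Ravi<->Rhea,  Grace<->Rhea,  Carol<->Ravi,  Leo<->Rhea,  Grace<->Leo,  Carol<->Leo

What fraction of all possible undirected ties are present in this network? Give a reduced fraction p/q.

3/5

There are 6 edges and 5 nodes, so the maximum possible is C(5,2) = 10.
Density = 6/10 = 3/5.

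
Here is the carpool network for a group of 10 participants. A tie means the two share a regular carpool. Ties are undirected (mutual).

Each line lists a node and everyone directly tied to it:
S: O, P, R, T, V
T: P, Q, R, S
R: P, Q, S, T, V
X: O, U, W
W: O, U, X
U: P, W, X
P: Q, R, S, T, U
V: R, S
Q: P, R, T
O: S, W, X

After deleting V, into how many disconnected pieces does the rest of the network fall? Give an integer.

1

V's neighbors (R and S) remain reachable from one another through other ties, so the rest of the network stays in one piece.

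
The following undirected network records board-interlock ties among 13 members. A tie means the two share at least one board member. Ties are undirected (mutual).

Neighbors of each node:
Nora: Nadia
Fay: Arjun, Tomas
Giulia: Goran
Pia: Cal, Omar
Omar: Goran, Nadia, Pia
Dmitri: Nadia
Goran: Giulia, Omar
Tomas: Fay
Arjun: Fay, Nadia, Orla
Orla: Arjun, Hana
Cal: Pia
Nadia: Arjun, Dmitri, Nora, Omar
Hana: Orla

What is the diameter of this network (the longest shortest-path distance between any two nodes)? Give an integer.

6

Eccentricity of each node (its greatest distance to any other): Arjun:4, Cal:6, Dmitri:4, Fay:5, Giulia:6, Goran:5, Hana:6, Nadia:3, Nora:4, Omar:4, Orla:5, Pia:5, Tomas:6.
The maximum eccentricity is 6, realized for instance by the pair Tomas–Cal via Tomas – Fay – Arjun – Nadia – Omar – Pia – Cal. So the diameter is 6.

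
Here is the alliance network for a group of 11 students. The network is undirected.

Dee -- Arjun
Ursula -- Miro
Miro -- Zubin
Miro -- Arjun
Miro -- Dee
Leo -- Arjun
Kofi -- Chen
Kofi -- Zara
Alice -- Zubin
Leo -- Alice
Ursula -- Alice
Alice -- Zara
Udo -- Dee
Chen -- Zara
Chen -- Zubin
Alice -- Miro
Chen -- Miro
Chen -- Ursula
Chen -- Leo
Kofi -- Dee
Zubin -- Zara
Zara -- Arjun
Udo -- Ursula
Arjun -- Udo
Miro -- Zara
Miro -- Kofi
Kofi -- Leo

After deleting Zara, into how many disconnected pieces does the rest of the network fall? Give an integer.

1

Zara's neighbors (Alice, Arjun, Chen, Kofi, Miro, and Zubin) remain reachable from one another through other ties, so the rest of the network stays in one piece.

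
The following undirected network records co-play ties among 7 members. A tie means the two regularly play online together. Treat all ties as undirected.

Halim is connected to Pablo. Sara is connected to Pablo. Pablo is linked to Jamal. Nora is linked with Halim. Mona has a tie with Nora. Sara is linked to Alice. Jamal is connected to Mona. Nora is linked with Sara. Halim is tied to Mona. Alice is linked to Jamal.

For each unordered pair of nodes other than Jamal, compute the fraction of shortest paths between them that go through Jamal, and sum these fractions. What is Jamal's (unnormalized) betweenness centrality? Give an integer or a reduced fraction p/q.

5/2

Pairs whose geodesics pass through Jamal — Alice–Pablo: 1/2; Alice–Halim: 2/4; Alice–Mona: 1; Pablo–Mona: 1/2.
All other pairs contribute 0.
Summing the contributions gives betweenness(Jamal) = 5/2.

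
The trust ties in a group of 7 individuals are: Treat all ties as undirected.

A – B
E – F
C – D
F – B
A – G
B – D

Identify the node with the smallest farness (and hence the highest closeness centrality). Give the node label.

B

Farness (sum of distances to all others) for each node — A:12, B:9, C:17, D:12, E:17, F:12, G:17.
The smallest farness is 9, for B, so B has the highest closeness.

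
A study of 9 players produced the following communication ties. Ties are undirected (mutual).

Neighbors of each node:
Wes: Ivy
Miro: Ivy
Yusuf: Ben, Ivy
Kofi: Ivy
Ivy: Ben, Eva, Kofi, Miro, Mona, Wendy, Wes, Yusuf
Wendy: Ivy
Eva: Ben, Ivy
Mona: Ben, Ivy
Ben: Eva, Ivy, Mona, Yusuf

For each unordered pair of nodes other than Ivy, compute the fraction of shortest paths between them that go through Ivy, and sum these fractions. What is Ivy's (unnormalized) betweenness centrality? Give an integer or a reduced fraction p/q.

47/2

Pairs whose geodesics pass through Ivy — Eva–Miro: 1; Eva–Wendy: 1; Eva–Kofi: 1; Eva–Mona: 1/2; Eva–Yusuf: 1/2; Eva–Wes: 1; Ben–Miro: 1; Ben–Wendy: 1; Ben–Kofi: 1; Ben–Wes: 1; Miro–Wendy: 1; Miro–Kofi: 1; Miro–Mona: 1; Miro–Yusuf: 1 … (+11 more pairs).
All other pairs contribute 0.
Summing the contributions gives betweenness(Ivy) = 47/2.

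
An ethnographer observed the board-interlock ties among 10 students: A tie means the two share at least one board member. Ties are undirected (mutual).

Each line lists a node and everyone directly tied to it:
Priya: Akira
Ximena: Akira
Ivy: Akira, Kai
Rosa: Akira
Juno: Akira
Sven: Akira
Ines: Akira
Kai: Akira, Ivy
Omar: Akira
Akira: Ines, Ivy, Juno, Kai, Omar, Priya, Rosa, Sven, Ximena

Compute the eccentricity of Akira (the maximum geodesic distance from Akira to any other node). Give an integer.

Distances from Akira: Ines:1, Ivy:1, Juno:1, Kai:1, Omar:1, Priya:1, Rosa:1, Sven:1, Ximena:1.
The largest is 1 (to Juno, Sven, Kai, Priya, Rosa, Ivy, Ximena, Omar, and Ines), so the eccentricity of Akira is 1.

1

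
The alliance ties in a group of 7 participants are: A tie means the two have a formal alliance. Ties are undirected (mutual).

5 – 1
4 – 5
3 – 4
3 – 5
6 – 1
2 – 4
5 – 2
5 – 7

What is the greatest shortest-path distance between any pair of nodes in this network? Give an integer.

Eccentricity of each node (its greatest distance to any other): 1:2, 2:3, 3:3, 4:3, 5:2, 6:3, 7:3.
The maximum eccentricity is 3, realized for instance by the pair 6–7 via 6 – 1 – 5 – 7. So the diameter is 3.

3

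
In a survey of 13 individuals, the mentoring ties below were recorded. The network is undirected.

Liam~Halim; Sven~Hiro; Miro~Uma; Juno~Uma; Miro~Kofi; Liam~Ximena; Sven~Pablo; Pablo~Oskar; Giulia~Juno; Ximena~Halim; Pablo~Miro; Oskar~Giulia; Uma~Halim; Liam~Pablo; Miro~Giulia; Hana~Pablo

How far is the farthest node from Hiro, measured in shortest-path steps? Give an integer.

5

Distances from Hiro: Giulia:4, Halim:4, Hana:3, Juno:5, Kofi:4, Liam:3, Miro:3, Oskar:3, Pablo:2, Sven:1, Uma:4, Ximena:4.
The largest is 5 (to Juno), so the eccentricity of Hiro is 5.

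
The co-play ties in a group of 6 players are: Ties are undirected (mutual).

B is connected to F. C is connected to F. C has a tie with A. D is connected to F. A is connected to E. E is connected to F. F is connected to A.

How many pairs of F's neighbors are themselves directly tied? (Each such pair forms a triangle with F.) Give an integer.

F's neighbors: A, B, C, D, and E.
Neighbor pairs that are themselves tied: F–A–C; F–A–E. Each forms one triangle with F, for 2 in total.

2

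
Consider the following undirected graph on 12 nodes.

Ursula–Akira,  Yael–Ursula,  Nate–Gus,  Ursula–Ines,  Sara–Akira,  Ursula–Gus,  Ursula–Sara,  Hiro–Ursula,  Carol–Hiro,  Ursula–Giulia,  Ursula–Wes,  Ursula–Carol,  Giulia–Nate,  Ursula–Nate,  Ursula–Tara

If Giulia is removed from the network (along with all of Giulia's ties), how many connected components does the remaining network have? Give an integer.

1

Giulia's neighbors (Nate and Ursula) remain reachable from one another through other ties, so the rest of the network stays in one piece.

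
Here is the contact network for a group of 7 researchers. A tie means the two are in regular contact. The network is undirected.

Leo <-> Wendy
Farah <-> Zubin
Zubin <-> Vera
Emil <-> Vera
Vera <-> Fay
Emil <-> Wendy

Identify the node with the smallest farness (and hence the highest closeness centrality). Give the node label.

Farness (sum of distances to all others) for each node — Emil:11, Farah:18, Fay:15, Leo:19, Vera:10, Wendy:14, Zubin:13.
The smallest farness is 10, for Vera, so Vera has the highest closeness.

Vera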